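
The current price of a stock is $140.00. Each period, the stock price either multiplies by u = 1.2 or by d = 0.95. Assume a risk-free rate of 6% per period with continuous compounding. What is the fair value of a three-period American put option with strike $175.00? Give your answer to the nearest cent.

Risk-neutral probability p = (e^0.06 − 0.95)/(1.2 − 0.95) = 0.1118/0.2500 = 0.4473
Terminal stock prices: S_uuu = 241.9, S_uud = 191.5, S_udd = 151.6, S_ddd = 120
Terminal payoffs (K − S): max(-66.92, 0) = 0, max(-16.52, 0) = 0, max(23.38, 0) = 23.38, max(54.97, 0) = 54.97
Node uu (S = 201.6): continuation = e^(−0.06)·[0.4473·0.0000 + 0.5527·0.0000] = 0.0000; exercise value = 0.0000 ≤ continuation, so V_uu = 0.0000
Node ud (S = 159.6): continuation = e^(−0.06)·[0.4473·0.0000 + 0.5527·23.3800] = 12.1686; exercise value = 15.4000 > continuation, so V_ud = 15.4000 (exercise)
Node dd (S = 126.3): continuation = e^(−0.06)·[0.4473·23.3800 + 0.5527·54.9675] = 38.4588; exercise value = 48.6500 > continuation, so V_dd = 48.6500 (exercise)
Node u (S = 168): continuation = e^(−0.06)·[0.4473·0.0000 + 0.5527·15.4000] = 8.0152; exercise value = 7.0000 ≤ continuation, so V_u = 8.0152
Node d (S = 133): continuation = e^(−0.06)·[0.4473·15.4000 + 0.5527·48.6500] = 31.8088; exercise value = 42.0000 > continuation, so V_d = 42.0000 (exercise)
Node 0 (S = 140): continuation = e^(−0.06)·[0.4473·8.0152 + 0.5527·42.0000] = 25.2365; exercise value = 35.0000 > continuation, so V_0 = 35.0000 (exercise)

$35.00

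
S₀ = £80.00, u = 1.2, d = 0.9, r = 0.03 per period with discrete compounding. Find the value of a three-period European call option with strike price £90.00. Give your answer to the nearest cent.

Risk-neutral probability p = (1 + 0.03 − 0.9)/(1.2 − 0.9) = 0.1300/0.3000 = 0.4333
Terminal stock prices: S_uuu = 138.2, S_uud = 103.7, S_udd = 77.76, S_ddd = 58.32
Terminal payoffs (S − K): max(48.24, 0) = 48.24, max(13.68, 0) = 13.68, max(-12.24, 0) = 0, max(-31.68, 0) = 0
Node uu (S = 115.2): V_uu = 1/1.03·[0.4333·48.2400 + 0.5667·13.6800] = 27.8214
Node ud (S = 86.4): V_ud = 1/1.03·[0.4333·13.6800 + 0.5667·0.0000] = 5.7553
Node dd (S = 64.8): V_dd = 1/1.03·[0.4333·0.0000 + 0.5667·0.0000] = 0.0000
Node u (S = 96): V_u = 1/1.03·[0.4333·27.8214 + 0.5667·5.7553] = 14.8711
Node d (S = 72): V_d = 1/1.03·[0.4333·5.7553 + 0.5667·0.0000] = 2.4213
Node 0 (S = 80): V_0 = 1/1.03·[0.4333·14.8711 + 0.5667·2.4213] = 7.5886

£7.59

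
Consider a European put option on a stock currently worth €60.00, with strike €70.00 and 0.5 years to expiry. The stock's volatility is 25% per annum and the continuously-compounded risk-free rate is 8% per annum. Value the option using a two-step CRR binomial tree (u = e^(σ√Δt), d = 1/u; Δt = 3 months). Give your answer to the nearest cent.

€9.30

CRR parameters: u = e^(σ√Δt) = e^(0.25·√0.25) = 1.1331, d = 1/u = 0.8825
Per-period rate: rΔt = 0.08·0.25 = 0.02, so R = e^0.02 = 1.0202
Risk-neutral probability p = (e^0.02 − 0.8825)/(1.1331 − 0.8825) = 0.1377/0.2507 = 0.5494
Terminal stock prices: S_uu = 77.04, S_ud = 60, S_dd = 46.73
Terminal payoffs (K − S): max(-7.042, 0) = 0, max(10, 0) = 10, max(23.27, 0) = 23.27
Node u (S = 67.99): V_u = e^(−0.02)·[0.5494·0.0000 + 0.4506·10.0000] = 4.4169
Node d (S = 52.95): V_d = e^(−0.02)·[0.5494·10.0000 + 0.4506·23.2720] = 15.6641
Node 0 (S = 60): V_0 = e^(−0.02)·[0.5494·4.4169 + 0.4506·15.6641] = 9.2972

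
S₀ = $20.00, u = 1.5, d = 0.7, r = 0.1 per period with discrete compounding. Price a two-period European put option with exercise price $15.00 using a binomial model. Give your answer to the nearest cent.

$1.07

Risk-neutral probability p = (1 + 0.1 − 0.7)/(1.5 − 0.7) = 0.4000/0.8000 = 0.5000
Terminal stock prices: S_uu = 45, S_ud = 21, S_dd = 9.8
Terminal payoffs (K − S): max(-30, 0) = 0, max(-6, 0) = 0, max(5.2, 0) = 5.2
Node u (S = 30): V_u = 1/1.1·[0.5000·0.0000 + 0.5000·0.0000] = 0.0000
Node d (S = 14): V_d = 1/1.1·[0.5000·0.0000 + 0.5000·5.2000] = 2.3636
Node 0 (S = 20): V_0 = 1/1.1·[0.5000·0.0000 + 0.5000·2.3636] = 1.0744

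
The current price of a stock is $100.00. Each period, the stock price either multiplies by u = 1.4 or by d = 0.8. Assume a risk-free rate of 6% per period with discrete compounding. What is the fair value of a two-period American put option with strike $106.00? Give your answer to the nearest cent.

$13.90

Risk-neutral probability p = (1 + 0.06 − 0.8)/(1.4 − 0.8) = 0.2600/0.6000 = 0.4333
Terminal stock prices: S_uu = 196, S_ud = 112, S_dd = 64
Terminal payoffs (K − S): max(-90, 0) = 0, max(-6, 0) = 0, max(42, 0) = 42
Node u (S = 140): continuation = 1/1.06·[0.4333·0.0000 + 0.5667·0.0000] = 0.0000; exercise value = 0.0000 ≤ continuation, so V_u = 0.0000
Node d (S = 80): continuation = 1/1.06·[0.4333·0.0000 + 0.5667·42.0000] = 22.4528; exercise value = 26.0000 > continuation, so V_d = 26.0000 (exercise)
Node 0 (S = 100): continuation = 1/1.06·[0.4333·0.0000 + 0.5667·26.0000] = 13.8994; exercise value = 6.0000 ≤ continuation, so V_0 = 13.8994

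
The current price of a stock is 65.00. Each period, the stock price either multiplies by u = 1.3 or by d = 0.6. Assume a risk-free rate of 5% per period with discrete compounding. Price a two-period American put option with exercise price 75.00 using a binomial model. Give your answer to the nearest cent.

Risk-neutral probability p = (1 + 0.05 − 0.6)/(1.3 − 0.6) = 0.4500/0.7000 = 0.6429
Terminal stock prices: S_uu = 109.9, S_ud = 50.7, S_dd = 23.4
Terminal payoffs (K − S): max(-34.85, 0) = 0, max(24.3, 0) = 24.3, max(51.6, 0) = 51.6
Node u (S = 84.5): continuation = 1/1.05·[0.6429·0.0000 + 0.3571·24.3000] = 8.2653; exercise value = 0.0000 ≤ continuation, so V_u = 8.2653
Node d (S = 39): continuation = 1/1.05·[0.6429·24.3000 + 0.3571·51.6000] = 32.4286; exercise value = 36.0000 > continuation, so V_d = 36.0000 (exercise)
Node 0 (S = 65): continuation = 1/1.05·[0.6429·8.2653 + 0.3571·36.0000] = 17.3053; exercise value = 10.0000 ≤ continuation, so V_0 = 17.3053

17.31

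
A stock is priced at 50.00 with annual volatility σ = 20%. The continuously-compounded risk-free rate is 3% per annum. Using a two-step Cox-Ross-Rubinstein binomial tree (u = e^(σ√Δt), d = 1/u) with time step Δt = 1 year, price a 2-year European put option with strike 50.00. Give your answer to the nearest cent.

3.49

CRR parameters: u = e^(σ√Δt) = e^(0.2·√1) = 1.2214, d = 1/u = 0.8187
Per-period rate: rΔt = 0.03·1 = 0.03, so R = e^0.03 = 1.0305
Risk-neutral probability p = (e^0.03 − 0.8187)/(1.2214 − 0.8187) = 0.2117/0.4027 = 0.5258
Terminal stock prices: S_uu = 74.59, S_ud = 50, S_dd = 33.52
Terminal payoffs (K − S): max(-24.59, 0) = 0, max(0, 0) = 0, max(16.48, 0) = 16.48
Node u (S = 61.07): V_u = e^(−0.03)·[0.5258·0.0000 + 0.4742·0.0000] = 0.0000
Node d (S = 40.94): V_d = e^(−0.03)·[0.5258·0.0000 + 0.4742·16.4840] = 7.5857
Node 0 (S = 50): V_0 = e^(−0.03)·[0.5258·0.0000 + 0.4742·7.5857] = 3.4909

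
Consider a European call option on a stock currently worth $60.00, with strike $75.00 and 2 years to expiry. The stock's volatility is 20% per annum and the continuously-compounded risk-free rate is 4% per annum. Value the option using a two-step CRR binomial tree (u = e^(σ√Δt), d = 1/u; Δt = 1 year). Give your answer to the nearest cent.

CRR parameters: u = e^(σ√Δt) = e^(0.2·√1) = 1.2214, d = 1/u = 0.8187
Per-period rate: rΔt = 0.04·1 = 0.04, so R = e^0.04 = 1.0408
Risk-neutral probability p = (e^0.04 − 0.8187)/(1.2214 − 0.8187) = 0.2221/0.4027 = 0.5515
Terminal stock prices: S_uu = 89.51, S_ud = 60, S_dd = 40.22
Terminal payoffs (S − K): max(14.51, 0) = 14.51, max(-15, 0) = 0, max(-34.78, 0) = 0
Node u (S = 73.28): V_u = e^(−0.04)·[0.5515·14.5095 + 0.4485·0.0000] = 7.6884
Node d (S = 49.12): V_d = e^(−0.04)·[0.5515·0.0000 + 0.4485·0.0000] = 0.0000
Node 0 (S = 60): V_0 = e^(−0.04)·[0.5515·7.6884 + 0.4485·0.0000] = 4.0740

$4.07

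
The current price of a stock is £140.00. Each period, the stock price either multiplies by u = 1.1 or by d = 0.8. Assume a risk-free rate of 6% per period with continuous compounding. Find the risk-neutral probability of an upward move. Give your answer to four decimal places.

p = 0.8728

Risk-neutral probability p = (e^0.06 − 0.8)/(1.1 − 0.8) = 0.2618/0.3000 = 0.8728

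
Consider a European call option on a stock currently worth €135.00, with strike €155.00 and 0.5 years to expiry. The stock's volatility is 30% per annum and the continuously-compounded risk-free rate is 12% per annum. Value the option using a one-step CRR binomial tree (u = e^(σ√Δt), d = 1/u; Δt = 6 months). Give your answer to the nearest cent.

€6.63

CRR parameters: u = e^(σ√Δt) = e^(0.3·√0.5) = 1.2363, d = 1/u = 0.8089
Per-period rate: rΔt = 0.12·0.5 = 0.06, so R = e^0.06 = 1.0618
Risk-neutral probability p = (e^0.06 − 0.8089)/(1.2363 − 0.8089) = 0.2530/0.4275 = 0.5918
Terminal stock prices: S_u = 166.9, S_d = 109.2
Terminal payoffs (S − K): max(11.9, 0) = 11.9, max(-45.8, 0) = 0
Node 0 (S = 135): V_0 = e^(−0.06)·[0.5918·11.9020 + 0.4082·0.0000] = 6.6337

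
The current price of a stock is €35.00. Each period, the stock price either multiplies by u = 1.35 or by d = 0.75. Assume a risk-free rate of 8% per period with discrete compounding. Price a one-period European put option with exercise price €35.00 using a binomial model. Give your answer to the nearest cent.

Risk-neutral probability p = (1 + 0.08 − 0.75)/(1.35 − 0.75) = 0.3300/0.6000 = 0.5500
Terminal stock prices: S_u = 47.25, S_d = 26.25
Terminal payoffs (K − S): max(-12.25, 0) = 0, max(8.75, 0) = 8.75
Node 0 (S = 35): V_0 = 1/1.08·[0.5500·0.0000 + 0.4500·8.7500] = 3.6458

€3.65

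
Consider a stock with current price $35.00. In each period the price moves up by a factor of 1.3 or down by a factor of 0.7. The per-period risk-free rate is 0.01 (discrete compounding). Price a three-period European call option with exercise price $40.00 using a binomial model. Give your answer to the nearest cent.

$5.47

Risk-neutral probability p = (1 + 0.01 − 0.7)/(1.3 − 0.7) = 0.3100/0.6000 = 0.5167
Terminal stock prices: S_uuu = 76.89, S_uud = 41.41, S_udd = 22.29, S_ddd = 12
Terminal payoffs (S − K): max(36.89, 0) = 36.89, max(1.405, 0) = 1.405, max(-17.71, 0) = 0, max(-28, 0) = 0
Node uu (S = 59.15): V_uu = 1/1.01·[0.5167·36.8950 + 0.4833·1.4050] = 19.5460
Node ud (S = 31.85): V_ud = 1/1.01·[0.5167·1.4050 + 0.4833·0.0000] = 0.7187
Node dd (S = 17.15): V_dd = 1/1.01·[0.5167·0.0000 + 0.4833·0.0000] = 0.0000
Node u (S = 45.5): V_u = 1/1.01·[0.5167·19.5460 + 0.4833·0.7187] = 10.3427
Node d (S = 24.5): V_d = 1/1.01·[0.5167·0.7187 + 0.4833·0.0000] = 0.3677
Node 0 (S = 35): V_0 = 1/1.01·[0.5167·10.3427 + 0.4833·0.3677] = 5.4668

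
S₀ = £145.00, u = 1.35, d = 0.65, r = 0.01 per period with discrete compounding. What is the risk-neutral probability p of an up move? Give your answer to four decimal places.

Risk-neutral probability p = (1 + 0.01 − 0.65)/(1.35 − 0.65) = 0.3600/0.7000 = 0.5143

p = 0.5143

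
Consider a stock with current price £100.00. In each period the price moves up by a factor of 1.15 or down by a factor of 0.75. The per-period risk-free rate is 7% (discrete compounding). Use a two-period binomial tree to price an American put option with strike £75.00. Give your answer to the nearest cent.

Risk-neutral probability p = (1 + 0.07 − 0.75)/(1.15 − 0.75) = 0.3200/0.4000 = 0.8000
Terminal stock prices: S_uu = 132.2, S_ud = 86.25, S_dd = 56.25
Terminal payoffs (K − S): max(-57.25, 0) = 0, max(-11.25, 0) = 0, max(18.75, 0) = 18.75
Node u (S = 115): continuation = 1/1.07·[0.8000·0.0000 + 0.2000·0.0000] = 0.0000; exercise value = 0.0000 ≤ continuation, so V_u = 0.0000
Node d (S = 75): continuation = 1/1.07·[0.8000·0.0000 + 0.2000·18.7500] = 3.5047; exercise value = 0.0000 ≤ continuation, so V_d = 3.5047
Node 0 (S = 100): continuation = 1/1.07·[0.8000·0.0000 + 0.2000·3.5047] = 0.6551; exercise value = 0.0000 ≤ continuation, so V_0 = 0.6551

£0.66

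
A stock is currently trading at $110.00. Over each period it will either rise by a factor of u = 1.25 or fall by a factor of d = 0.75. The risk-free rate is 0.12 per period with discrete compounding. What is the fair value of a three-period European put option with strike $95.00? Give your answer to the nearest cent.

$2.49

Risk-neutral probability p = (1 + 0.12 − 0.75)/(1.25 − 0.75) = 0.3700/0.5000 = 0.7400
Terminal stock prices: S_uuu = 214.8, S_uud = 128.9, S_udd = 77.34, S_ddd = 46.41
Terminal payoffs (K − S): max(-119.8, 0) = 0, max(-33.91, 0) = 0, max(17.66, 0) = 17.66, max(48.59, 0) = 48.59
Node uu (S = 171.9): V_uu = 1/1.12·[0.7400·0.0000 + 0.2600·0.0000] = 0.0000
Node ud (S = 103.1): V_ud = 1/1.12·[0.7400·0.0000 + 0.2600·17.6562] = 4.0988
Node dd (S = 61.88): V_dd = 1/1.12·[0.7400·17.6562 + 0.2600·48.5938] = 22.9464
Node u (S = 137.5): V_u = 1/1.12·[0.7400·0.0000 + 0.2600·4.0988] = 0.9515
Node d (S = 82.5): V_d = 1/1.12·[0.7400·4.0988 + 0.2600·22.9464] = 8.0350
Node 0 (S = 110): V_0 = 1/1.12·[0.7400·0.9515 + 0.2600·8.0350] = 2.4939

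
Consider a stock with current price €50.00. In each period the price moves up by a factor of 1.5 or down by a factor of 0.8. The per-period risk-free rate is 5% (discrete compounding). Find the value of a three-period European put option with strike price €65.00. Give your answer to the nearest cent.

€15.54

Risk-neutral probability p = (1 + 0.05 − 0.8)/(1.5 − 0.8) = 0.2500/0.7000 = 0.3571
Terminal stock prices: S_uuu = 168.8, S_uud = 90, S_udd = 48, S_ddd = 25.6
Terminal payoffs (K − S): max(-103.8, 0) = 0, max(-25, 0) = 0, max(17, 0) = 17, max(39.4, 0) = 39.4
Node uu (S = 112.5): V_uu = 1/1.05·[0.3571·0.0000 + 0.6429·0.0000] = 0.0000
Node ud (S = 60): V_ud = 1/1.05·[0.3571·0.0000 + 0.6429·17.0000] = 10.4082
Node dd (S = 32): V_dd = 1/1.05·[0.3571·17.0000 + 0.6429·39.4000] = 29.9048
Node u (S = 75): V_u = 1/1.05·[0.3571·0.0000 + 0.6429·10.4082] = 6.3723
Node d (S = 40): V_d = 1/1.05·[0.3571·10.4082 + 0.6429·29.9048] = 21.8492
Node 0 (S = 50): V_0 = 1/1.05·[0.3571·6.3723 + 0.6429·21.8492] = 15.5445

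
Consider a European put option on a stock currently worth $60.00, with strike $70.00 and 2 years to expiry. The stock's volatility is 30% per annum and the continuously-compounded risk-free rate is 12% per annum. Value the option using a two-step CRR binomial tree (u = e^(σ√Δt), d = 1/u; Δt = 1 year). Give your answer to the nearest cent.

CRR parameters: u = e^(σ√Δt) = e^(0.3·√1) = 1.3499, d = 1/u = 0.7408
Per-period rate: rΔt = 0.12·1 = 0.12, so R = e^0.12 = 1.1275
Risk-neutral probability p = (e^0.12 − 0.7408)/(1.3499 − 0.7408) = 0.3867/0.6090 = 0.6349
Terminal stock prices: S_uu = 109.3, S_ud = 60, S_dd = 32.93
Terminal payoffs (K − S): max(-39.33, 0) = 0, max(10, 0) = 10, max(37.07, 0) = 37.07
Node u (S = 80.99): V_u = e^(−0.12)·[0.6349·0.0000 + 0.3651·10.0000] = 3.2382
Node d (S = 44.45): V_d = e^(−0.12)·[0.6349·10.0000 + 0.3651·37.0713] = 17.6353
Node 0 (S = 60): V_0 = e^(−0.12)·[0.6349·3.2382 + 0.3651·17.6353] = 7.5340

$7.53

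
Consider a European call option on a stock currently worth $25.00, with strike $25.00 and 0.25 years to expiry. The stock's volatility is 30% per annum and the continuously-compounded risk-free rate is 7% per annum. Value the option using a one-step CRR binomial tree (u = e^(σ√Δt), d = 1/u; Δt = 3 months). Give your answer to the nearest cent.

CRR parameters: u = e^(σ√Δt) = e^(0.3·√0.25) = 1.1618, d = 1/u = 0.8607
Per-period rate: rΔt = 0.07·0.25 = 0.0175, so R = e^0.0175 = 1.0177
Risk-neutral probability p = (e^0.0175 − 0.8607)/(1.1618 − 0.8607) = 0.1569/0.3011 = 0.5212
Terminal stock prices: S_u = 29.05, S_d = 21.52
Terminal payoffs (S − K): max(4.046, 0) = 4.046, max(-3.482, 0) = 0
Node 0 (S = 25): V_0 = e^(−0.0175)·[0.5212·4.0459 + 0.4788·0.0000] = 2.0721

$2.07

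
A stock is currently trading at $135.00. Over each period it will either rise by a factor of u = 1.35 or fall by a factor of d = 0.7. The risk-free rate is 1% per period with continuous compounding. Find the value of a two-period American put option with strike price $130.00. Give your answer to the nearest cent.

Risk-neutral probability p = (e^0.01 − 0.7)/(1.35 − 0.7) = 0.3101/0.6500 = 0.4770
Terminal stock prices: S_uu = 246, S_ud = 127.6, S_dd = 66.15
Terminal payoffs (K − S): max(-116, 0) = 0, max(2.425, 0) = 2.425, max(63.85, 0) = 63.85
Node u (S = 182.2): continuation = e^(−0.01)·[0.4770·0.0000 + 0.5230·2.4250] = 1.2557; exercise value = 0.0000 ≤ continuation, so V_u = 1.2557
Node d (S = 94.5): continuation = e^(−0.01)·[0.4770·2.4250 + 0.5230·63.8500] = 34.2065; exercise value = 35.5000 > continuation, so V_d = 35.5000 (exercise)
Node 0 (S = 135): continuation = e^(−0.01)·[0.4770·1.2557 + 0.5230·35.5000] = 18.9747; exercise value = 0.0000 ≤ continuation, so V_0 = 18.9747

$18.97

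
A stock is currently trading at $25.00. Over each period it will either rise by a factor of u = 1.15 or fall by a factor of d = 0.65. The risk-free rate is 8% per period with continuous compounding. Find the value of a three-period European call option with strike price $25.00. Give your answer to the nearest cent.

$6.67

Risk-neutral probability p = (e^0.08 − 0.65)/(1.15 − 0.65) = 0.4333/0.5000 = 0.8666
Terminal stock prices: S_uuu = 38.02, S_uud = 21.49, S_udd = 12.15, S_ddd = 6.866
Terminal payoffs (S − K): max(13.02, 0) = 13.02, max(-3.509, 0) = 0, max(-12.85, 0) = 0, max(-18.13, 0) = 0
Node uu (S = 33.06): V_uu = e^(−0.08)·[0.8666·13.0219 + 0.1334·0.0000] = 10.4168
Node ud (S = 18.69): V_ud = e^(−0.08)·[0.8666·0.0000 + 0.1334·0.0000] = 0.0000
Node dd (S = 10.56): V_dd = e^(−0.08)·[0.8666·0.0000 + 0.1334·0.0000] = 0.0000
Node u (S = 28.75): V_u = e^(−0.08)·[0.8666·10.4168 + 0.1334·0.0000] = 8.3329
Node d (S = 16.25): V_d = e^(−0.08)·[0.8666·0.0000 + 0.1334·0.0000] = 0.0000
Node 0 (S = 25): V_0 = e^(−0.08)·[0.8666·8.3329 + 0.1334·0.0000] = 6.6659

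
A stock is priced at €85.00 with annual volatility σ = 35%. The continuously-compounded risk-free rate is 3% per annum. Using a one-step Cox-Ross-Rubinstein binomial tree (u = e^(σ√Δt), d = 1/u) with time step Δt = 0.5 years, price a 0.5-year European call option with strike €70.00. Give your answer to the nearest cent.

CRR parameters: u = e^(σ√Δt) = e^(0.35·√0.5) = 1.2808, d = 1/u = 0.7808
Per-period rate: rΔt = 0.03·0.5 = 0.015, so R = e^0.015 = 1.0151
Risk-neutral probability p = (e^0.015 − 0.7808)/(1.2808 − 0.7808) = 0.2344/0.5000 = 0.4687
Terminal stock prices: S_u = 108.9, S_d = 66.36
Terminal payoffs (S − K): max(38.87, 0) = 38.87, max(-3.635, 0) = 0
Node 0 (S = 85): V_0 = e^(−0.015)·[0.4687·38.8683 + 0.5313·0.0000] = 17.9450

€17.95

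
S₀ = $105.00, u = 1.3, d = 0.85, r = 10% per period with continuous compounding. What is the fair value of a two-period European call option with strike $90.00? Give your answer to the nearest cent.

Risk-neutral probability p = (e^0.1 − 0.85)/(1.3 − 0.85) = 0.2552/0.4500 = 0.5670
Terminal stock prices: S_uu = 177.5, S_ud = 116, S_dd = 75.86
Terminal payoffs (S − K): max(87.45, 0) = 87.45, max(26.02, 0) = 26.02, max(-14.14, 0) = 0
Node u (S = 136.5): V_u = e^(−0.1)·[0.5670·87.4500 + 0.4330·26.0250] = 55.0646
Node d (S = 89.25): V_d = e^(−0.1)·[0.5670·26.0250 + 0.4330·0.0000] = 13.3530
Node 0 (S = 105): V_0 = e^(−0.1)·[0.5670·55.0646 + 0.4330·13.3530] = 33.4839

$33.48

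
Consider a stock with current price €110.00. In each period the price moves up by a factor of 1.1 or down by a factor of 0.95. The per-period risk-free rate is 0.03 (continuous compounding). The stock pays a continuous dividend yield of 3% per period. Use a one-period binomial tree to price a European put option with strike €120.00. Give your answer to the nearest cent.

Per-period risk-free factor R = e^0.03 = 1.0305; dividend-adjusted growth = e^(0.03−0.03) = 1.0000.
Risk-neutral probability p = (1.0000 − 0.95)/(1.1 − 0.95) = 0.0500/0.1500 = 0.3333
Terminal stock prices: S_u = 121, S_d = 104.5
Terminal payoffs (K − S): max(-1, 0) = 0, max(15.5, 0) = 15.5
Node 0 (S = 110): V_0 = e^(−0.03)·[0.3333·0.0000 + 0.6667·15.5000] = 10.0279

€10.03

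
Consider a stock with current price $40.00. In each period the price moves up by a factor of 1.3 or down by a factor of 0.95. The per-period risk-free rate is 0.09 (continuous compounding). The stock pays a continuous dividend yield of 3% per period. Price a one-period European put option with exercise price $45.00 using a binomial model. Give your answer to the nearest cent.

Per-period risk-free factor R = e^0.09 = 1.0942; dividend-adjusted growth = e^(0.09−0.03) = 1.0618.
Risk-neutral probability p = (1.0618 − 0.95)/(1.3 − 0.95) = 0.1118/0.3500 = 0.3195
Terminal stock prices: S_u = 52, S_d = 38
Terminal payoffs (K − S): max(-7, 0) = 0, max(7, 0) = 7
Node 0 (S = 40): V_0 = e^(−0.09)·[0.3195·0.0000 + 0.6805·7.0000] = 4.3533

$4.35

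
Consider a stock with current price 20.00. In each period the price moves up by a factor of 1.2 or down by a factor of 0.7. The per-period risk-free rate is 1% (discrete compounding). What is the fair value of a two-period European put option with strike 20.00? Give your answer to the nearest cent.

2.92

Risk-neutral probability p = (1 + 0.01 − 0.7)/(1.2 − 0.7) = 0.3100/0.5000 = 0.6200
Terminal stock prices: S_uu = 28.8, S_ud = 16.8, S_dd = 9.8
Terminal payoffs (K − S): max(-8.8, 0) = 0, max(3.2, 0) = 3.2, max(10.2, 0) = 10.2
Node u (S = 24): V_u = 1/1.01·[0.6200·0.0000 + 0.3800·3.2000] = 1.2040
Node d (S = 14): V_d = 1/1.01·[0.6200·3.2000 + 0.3800·10.2000] = 5.8020
Node 0 (S = 20): V_0 = 1/1.01·[0.6200·1.2040 + 0.3800·5.8020] = 2.9220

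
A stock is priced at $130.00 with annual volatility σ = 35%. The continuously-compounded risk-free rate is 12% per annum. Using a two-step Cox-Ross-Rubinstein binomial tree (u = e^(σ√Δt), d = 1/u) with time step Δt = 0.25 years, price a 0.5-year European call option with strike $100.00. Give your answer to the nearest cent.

$37.47

CRR parameters: u = e^(σ√Δt) = e^(0.35·√0.25) = 1.1912, d = 1/u = 0.8395
Per-period rate: rΔt = 0.12·0.25 = 0.03, so R = e^0.03 = 1.0305
Risk-neutral probability p = (e^0.03 − 0.8395)/(1.1912 − 0.8395) = 0.1910/0.3518 = 0.5429
Terminal stock prices: S_uu = 184.5, S_ud = 130, S_dd = 91.61
Terminal payoffs (S − K): max(84.48, 0) = 84.48, max(30, 0) = 30, max(-8.391, 0) = 0
Node u (S = 154.9): V_u = e^(−0.03)·[0.5429·84.4788 + 0.4571·30.0000] = 57.8175
Node d (S = 109.1): V_d = e^(−0.03)·[0.5429·30.0000 + 0.4571·0.0000] = 15.8066
Node 0 (S = 130): V_0 = e^(−0.03)·[0.5429·57.8175 + 0.4571·15.8066] = 37.4743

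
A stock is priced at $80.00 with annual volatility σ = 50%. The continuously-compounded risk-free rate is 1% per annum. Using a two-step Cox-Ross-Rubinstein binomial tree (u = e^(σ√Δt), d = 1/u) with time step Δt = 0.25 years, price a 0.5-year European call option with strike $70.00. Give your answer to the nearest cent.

CRR parameters: u = e^(σ√Δt) = e^(0.5·√0.25) = 1.2840, d = 1/u = 0.7788
Per-period rate: rΔt = 0.01·0.25 = 0.0025, so R = e^0.0025 = 1.0025
Risk-neutral probability p = (e^0.0025 − 0.7788)/(1.2840 − 0.7788) = 0.2237/0.5052 = 0.4428
Terminal stock prices: S_uu = 131.9, S_ud = 80, S_dd = 48.52
Terminal payoffs (S − K): max(61.9, 0) = 61.9, max(10, 0) = 10, max(-21.48, 0) = 0
Node u (S = 102.7): V_u = e^(−0.0025)·[0.4428·61.8977 + 0.5572·10.0000] = 32.8968
Node d (S = 62.3): V_d = e^(−0.0025)·[0.4428·10.0000 + 0.5572·0.0000] = 4.4167
Node 0 (S = 80): V_0 = e^(−0.0025)·[0.4428·32.8968 + 0.5572·4.4167] = 16.9846

$16.98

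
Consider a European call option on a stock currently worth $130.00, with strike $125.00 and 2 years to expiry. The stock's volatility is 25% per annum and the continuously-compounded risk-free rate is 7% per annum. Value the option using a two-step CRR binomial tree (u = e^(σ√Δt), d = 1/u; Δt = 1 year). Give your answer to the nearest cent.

$28.36

CRR parameters: u = e^(σ√Δt) = e^(0.25·√1) = 1.2840, d = 1/u = 0.7788
Per-period rate: rΔt = 0.07·1 = 0.07, so R = e^0.07 = 1.0725
Risk-neutral probability p = (e^0.07 − 0.7788)/(1.2840 − 0.7788) = 0.2937/0.5052 = 0.5813
Terminal stock prices: S_uu = 214.3, S_ud = 130, S_dd = 78.85
Terminal payoffs (S − K): max(89.33, 0) = 89.33, max(5, 0) = 5, max(-46.15, 0) = 0
Node u (S = 166.9): V_u = e^(−0.07)·[0.5813·89.3338 + 0.4187·5.0000] = 50.3741
Node d (S = 101.2): V_d = e^(−0.07)·[0.5813·5.0000 + 0.4187·0.0000] = 2.7102
Node 0 (S = 130): V_0 = e^(−0.07)·[0.5813·50.3741 + 0.4187·2.7102] = 28.3626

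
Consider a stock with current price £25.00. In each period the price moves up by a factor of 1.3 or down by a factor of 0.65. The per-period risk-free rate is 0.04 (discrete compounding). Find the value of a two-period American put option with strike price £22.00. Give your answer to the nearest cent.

£2.41

Risk-neutral probability p = (1 + 0.04 − 0.65)/(1.3 − 0.65) = 0.3900/0.6500 = 0.6000
Terminal stock prices: S_uu = 42.25, S_ud = 21.12, S_dd = 10.56
Terminal payoffs (K − S): max(-20.25, 0) = 0, max(0.875, 0) = 0.875, max(11.44, 0) = 11.44
Node u (S = 32.5): continuation = 1/1.04·[0.6000·0.0000 + 0.4000·0.8750] = 0.3365; exercise value = 0.0000 ≤ continuation, so V_u = 0.3365
Node d (S = 16.25): continuation = 1/1.04·[0.6000·0.8750 + 0.4000·11.4375] = 4.9038; exercise value = 5.7500 > continuation, so V_d = 5.7500 (exercise)
Node 0 (S = 25): continuation = 1/1.04·[0.6000·0.3365 + 0.4000·5.7500] = 2.4057; exercise value = 0.0000 ≤ continuation, so V_0 = 2.4057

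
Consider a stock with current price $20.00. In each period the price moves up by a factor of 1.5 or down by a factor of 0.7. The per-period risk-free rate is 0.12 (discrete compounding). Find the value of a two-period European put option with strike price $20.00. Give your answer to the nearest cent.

$1.83

Risk-neutral probability p = (1 + 0.12 − 0.7)/(1.5 − 0.7) = 0.4200/0.8000 = 0.5250
Terminal stock prices: S_uu = 45, S_ud = 21, S_dd = 9.8
Terminal payoffs (K − S): max(-25, 0) = 0, max(-1, 0) = 0, max(10.2, 0) = 10.2
Node u (S = 30): V_u = 1/1.12·[0.5250·0.0000 + 0.4750·0.0000] = 0.0000
Node d (S = 14): V_d = 1/1.12·[0.5250·0.0000 + 0.4750·10.2000] = 4.3259
Node 0 (S = 20): V_0 = 1/1.12·[0.5250·0.0000 + 0.4750·4.3259] = 1.8346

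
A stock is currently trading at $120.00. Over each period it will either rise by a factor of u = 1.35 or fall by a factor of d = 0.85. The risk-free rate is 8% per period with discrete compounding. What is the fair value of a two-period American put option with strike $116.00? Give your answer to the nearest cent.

Risk-neutral probability p = (1 + 0.08 − 0.85)/(1.35 − 0.85) = 0.2300/0.5000 = 0.4600
Terminal stock prices: S_uu = 218.7, S_ud = 137.7, S_dd = 86.7
Terminal payoffs (K − S): max(-102.7, 0) = 0, max(-21.7, 0) = 0, max(29.3, 0) = 29.3
Node u (S = 162): continuation = 1/1.08·[0.4600·0.0000 + 0.5400·0.0000] = 0.0000; exercise value = 0.0000 ≤ continuation, so V_u = 0.0000
Node d (S = 102): continuation = 1/1.08·[0.4600·0.0000 + 0.5400·29.3000] = 14.6500; exercise value = 14.0000 ≤ continuation, so V_d = 14.6500
Node 0 (S = 120): continuation = 1/1.08·[0.4600·0.0000 + 0.5400·14.6500] = 7.3250; exercise value = 0.0000 ≤ continuation, so V_0 = 7.3250

$7.32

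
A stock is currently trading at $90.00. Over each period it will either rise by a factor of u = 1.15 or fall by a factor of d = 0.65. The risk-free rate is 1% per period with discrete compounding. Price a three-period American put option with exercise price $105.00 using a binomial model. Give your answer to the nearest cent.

Risk-neutral probability p = (1 + 0.01 − 0.65)/(1.15 − 0.65) = 0.3600/0.5000 = 0.7200
Terminal stock prices: S_uuu = 136.9, S_uud = 77.37, S_udd = 43.73, S_ddd = 24.72
Terminal payoffs (K − S): max(-31.88, 0) = 0, max(27.63, 0) = 27.63, max(61.27, 0) = 61.27, max(80.28, 0) = 80.28
Node uu (S = 119): continuation = 1/1.01·[0.7200·0.0000 + 0.2800·27.6338] = 7.6608; exercise value = 0.0000 ≤ continuation, so V_uu = 7.6608
Node ud (S = 67.27): continuation = 1/1.01·[0.7200·27.6338 + 0.2800·61.2713] = 36.6854; exercise value = 37.7250 > continuation, so V_ud = 37.7250 (exercise)
Node dd (S = 38.03): continuation = 1/1.01·[0.7200·61.2713 + 0.2800·80.2837] = 65.9354; exercise value = 66.9750 > continuation, so V_dd = 66.9750 (exercise)
Node u (S = 103.5): continuation = 1/1.01·[0.7200·7.6608 + 0.2800·37.7250] = 15.9196; exercise value = 1.5000 ≤ continuation, so V_u = 15.9196
Node d (S = 58.5): continuation = 1/1.01·[0.7200·37.7250 + 0.2800·66.9750] = 45.4604; exercise value = 46.5000 > continuation, so V_d = 46.5000 (exercise)
Node 0 (S = 90): continuation = 1/1.01·[0.7200·15.9196 + 0.2800·46.5000] = 24.2397; exercise value = 15.0000 ≤ continuation, so V_0 = 24.2397

$24.24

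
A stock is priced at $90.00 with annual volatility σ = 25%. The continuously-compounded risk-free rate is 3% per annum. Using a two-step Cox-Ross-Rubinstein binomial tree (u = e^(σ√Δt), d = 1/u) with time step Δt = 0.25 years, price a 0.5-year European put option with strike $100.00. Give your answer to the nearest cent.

CRR parameters: u = e^(σ√Δt) = e^(0.25·√0.25) = 1.1331, d = 1/u = 0.8825
Per-period rate: rΔt = 0.03·0.25 = 0.0075, so R = e^0.0075 = 1.0075
Risk-neutral probability p = (e^0.0075 − 0.8825)/(1.1331 − 0.8825) = 0.1250/0.2507 = 0.4988
Terminal stock prices: S_uu = 115.6, S_ud = 90, S_dd = 70.09
Terminal payoffs (K − S): max(-15.56, 0) = 0, max(10, 0) = 10, max(29.91, 0) = 29.91
Node u (S = 102): V_u = e^(−0.0075)·[0.4988·0.0000 + 0.5012·10.0000] = 4.9743
Node d (S = 79.42): V_d = e^(−0.0075)·[0.4988·10.0000 + 0.5012·29.9079] = 19.8281
Node 0 (S = 90): V_0 = e^(−0.0075)·[0.4988·4.9743 + 0.5012·19.8281] = 12.3259

$12.33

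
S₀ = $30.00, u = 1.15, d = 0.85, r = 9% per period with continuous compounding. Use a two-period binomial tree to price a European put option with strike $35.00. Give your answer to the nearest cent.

Risk-neutral probability p = (e^0.09 − 0.85)/(1.15 − 0.85) = 0.2442/0.3000 = 0.8139
Terminal stock prices: S_uu = 39.67, S_ud = 29.32, S_dd = 21.67
Terminal payoffs (K − S): max(-4.675, 0) = 0, max(5.675, 0) = 5.675, max(13.33, 0) = 13.33
Node u (S = 34.5): V_u = e^(−0.09)·[0.8139·0.0000 + 0.1861·5.6750] = 0.9651
Node d (S = 25.5): V_d = e^(−0.09)·[0.8139·5.6750 + 0.1861·13.3250] = 6.4876
Node 0 (S = 30): V_0 = e^(−0.09)·[0.8139·0.9651 + 0.1861·6.4876] = 1.8213

$1.82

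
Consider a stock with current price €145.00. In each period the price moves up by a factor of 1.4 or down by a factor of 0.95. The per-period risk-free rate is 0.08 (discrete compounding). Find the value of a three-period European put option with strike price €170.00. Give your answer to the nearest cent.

€13.04

Risk-neutral probability p = (1 + 0.08 − 0.95)/(1.4 − 0.95) = 0.1300/0.4500 = 0.2889
Terminal stock prices: S_uuu = 397.9, S_uud = 270, S_udd = 183.2, S_ddd = 124.3
Terminal payoffs (K − S): max(-227.9, 0) = 0, max(-99.99, 0) = 0, max(-13.21, 0) = 0, max(45.68, 0) = 45.68
Node uu (S = 284.2): V_uu = 1/1.08·[0.2889·0.0000 + 0.7111·0.0000] = 0.0000
Node ud (S = 192.8): V_ud = 1/1.08·[0.2889·0.0000 + 0.7111·0.0000] = 0.0000
Node dd (S = 130.9): V_dd = 1/1.08·[0.2889·0.0000 + 0.7111·45.6806] = 30.0778
Node u (S = 203): V_u = 1/1.08·[0.2889·0.0000 + 0.7111·0.0000] = 0.0000
Node d (S = 137.8): V_d = 1/1.08·[0.2889·0.0000 + 0.7111·30.0778] = 19.8043
Node 0 (S = 145): V_0 = 1/1.08·[0.2889·0.0000 + 0.7111·19.8043] = 13.0399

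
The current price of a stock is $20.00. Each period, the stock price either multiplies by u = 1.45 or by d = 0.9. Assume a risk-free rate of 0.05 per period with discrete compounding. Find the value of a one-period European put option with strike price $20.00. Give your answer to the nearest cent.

$1.39

Risk-neutral probability p = (1 + 0.05 − 0.9)/(1.45 − 0.9) = 0.1500/0.5500 = 0.2727
Terminal stock prices: S_u = 29, S_d = 18
Terminal payoffs (K − S): max(-9, 0) = 0, max(2, 0) = 2
Node 0 (S = 20): V_0 = 1/1.05·[0.2727·0.0000 + 0.7273·2.0000] = 1.3853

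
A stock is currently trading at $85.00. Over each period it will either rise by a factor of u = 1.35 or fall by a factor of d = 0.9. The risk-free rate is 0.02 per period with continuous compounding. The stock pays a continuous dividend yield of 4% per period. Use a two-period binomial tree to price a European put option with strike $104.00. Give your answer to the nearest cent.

Per-period risk-free factor R = e^0.02 = 1.0202; dividend-adjusted growth = e^(0.02−0.04) = 0.9802.
Risk-neutral probability p = (0.9802 − 0.9)/(1.35 − 0.9) = 0.0802/0.4500 = 0.1782
Terminal stock prices: S_uu = 154.9, S_ud = 103.3, S_dd = 68.85
Terminal payoffs (K − S): max(-50.91, 0) = 0, max(0.725, 0) = 0.725, max(35.15, 0) = 35.15
Node u (S = 114.8): V_u = e^(−0.02)·[0.1782·0.0000 + 0.8218·0.7250] = 0.5840
Node d (S = 76.5): V_d = e^(−0.02)·[0.1782·0.7250 + 0.8218·35.1500] = 28.4403
Node 0 (S = 85): V_0 = e^(−0.02)·[0.1782·0.5840 + 0.8218·28.4403] = 23.0109

$23.01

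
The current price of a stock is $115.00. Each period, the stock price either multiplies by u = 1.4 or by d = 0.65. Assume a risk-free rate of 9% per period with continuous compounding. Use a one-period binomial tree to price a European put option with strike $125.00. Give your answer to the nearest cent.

Risk-neutral probability p = (e^0.09 − 0.65)/(1.4 − 0.65) = 0.4442/0.7500 = 0.5922
Terminal stock prices: S_u = 161, S_d = 74.75
Terminal payoffs (K − S): max(-36, 0) = 0, max(50.25, 0) = 50.25
Node 0 (S = 115): V_0 = e^(−0.09)·[0.5922·0.0000 + 0.4078·50.2500] = 18.7267

$18.73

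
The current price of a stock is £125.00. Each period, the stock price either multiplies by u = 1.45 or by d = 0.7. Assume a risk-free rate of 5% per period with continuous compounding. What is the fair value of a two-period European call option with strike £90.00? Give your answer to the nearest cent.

£50.92

Risk-neutral probability p = (e^0.05 − 0.7)/(1.45 − 0.7) = 0.3513/0.7500 = 0.4684
Terminal stock prices: S_uu = 262.8, S_ud = 126.9, S_dd = 61.25
Terminal payoffs (S − K): max(172.8, 0) = 172.8, max(36.87, 0) = 36.87, max(-28.75, 0) = 0
Node u (S = 181.2): V_u = e^(−0.05)·[0.4684·172.8125 + 0.5316·36.8750] = 95.6394
Node d (S = 87.5): V_d = e^(−0.05)·[0.4684·36.8750 + 0.5316·0.0000] = 16.4285
Node 0 (S = 125): V_0 = e^(−0.05)·[0.4684·95.6394 + 0.5316·16.4285] = 50.9172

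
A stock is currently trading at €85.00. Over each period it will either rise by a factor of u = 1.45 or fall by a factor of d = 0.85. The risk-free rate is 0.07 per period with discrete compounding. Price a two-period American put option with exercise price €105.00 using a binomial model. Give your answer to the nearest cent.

Risk-neutral probability p = (1 + 0.07 − 0.85)/(1.45 − 0.85) = 0.2200/0.6000 = 0.3667
Terminal stock prices: S_uu = 178.7, S_ud = 104.8, S_dd = 61.41
Terminal payoffs (K − S): max(-73.71, 0) = 0, max(0.2375, 0) = 0.2375, max(43.59, 0) = 43.59
Node u (S = 123.2): continuation = 1/1.07·[0.3667·0.0000 + 0.6333·0.2375] = 0.1406; exercise value = 0.0000 ≤ continuation, so V_u = 0.1406
Node d (S = 72.25): continuation = 1/1.07·[0.3667·0.2375 + 0.6333·43.5875] = 25.8808; exercise value = 32.7500 > continuation, so V_d = 32.7500 (exercise)
Node 0 (S = 85): continuation = 1/1.07·[0.3667·0.1406 + 0.6333·32.7500] = 19.4329; exercise value = 20.0000 > continuation, so V_0 = 20.0000 (exercise)

€20.00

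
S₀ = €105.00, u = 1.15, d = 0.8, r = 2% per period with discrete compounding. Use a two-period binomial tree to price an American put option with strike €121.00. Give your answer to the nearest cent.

€18.95

Risk-neutral probability p = (1 + 0.02 − 0.8)/(1.15 − 0.8) = 0.2200/0.3500 = 0.6286
Terminal stock prices: S_uu = 138.9, S_ud = 96.6, S_dd = 67.2
Terminal payoffs (K − S): max(-17.86, 0) = 0, max(24.4, 0) = 24.4, max(53.8, 0) = 53.8
Node u (S = 120.7): continuation = 1/1.02·[0.6286·0.0000 + 0.3714·24.4000] = 8.8852; exercise value = 0.2500 ≤ continuation, so V_u = 8.8852
Node d (S = 84): continuation = 1/1.02·[0.6286·24.4000 + 0.3714·53.8000] = 34.6275; exercise value = 37.0000 > continuation, so V_d = 37.0000 (exercise)
Node 0 (S = 105): continuation = 1/1.02·[0.6286·8.8852 + 0.3714·37.0000] = 18.9488; exercise value = 16.0000 ≤ continuation, so V_0 = 18.9488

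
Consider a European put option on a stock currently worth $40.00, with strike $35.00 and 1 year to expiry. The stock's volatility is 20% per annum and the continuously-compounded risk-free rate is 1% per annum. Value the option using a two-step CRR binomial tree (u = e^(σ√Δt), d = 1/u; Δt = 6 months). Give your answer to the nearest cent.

$1.29

CRR parameters: u = e^(σ√Δt) = e^(0.2·√0.5) = 1.1519, d = 1/u = 0.8681
Per-period rate: rΔt = 0.01·0.5 = 0.005, so R = e^0.005 = 1.0050
Risk-neutral probability p = (e^0.005 − 0.8681)/(1.1519 − 0.8681) = 0.1369/0.2838 = 0.4824
Terminal stock prices: S_uu = 53.08, S_ud = 40, S_dd = 30.15
Terminal payoffs (K − S): max(-18.08, 0) = 0, max(-5, 0) = 0, max(4.854, 0) = 4.854
Node u (S = 46.08): V_u = e^(−0.005)·[0.4824·0.0000 + 0.5176·0.0000] = 0.0000
Node d (S = 34.72): V_d = e^(−0.005)·[0.4824·0.0000 + 0.5176·4.8545] = 2.5003
Node 0 (S = 40): V_0 = e^(−0.005)·[0.4824·0.0000 + 0.5176·2.5003] = 1.2878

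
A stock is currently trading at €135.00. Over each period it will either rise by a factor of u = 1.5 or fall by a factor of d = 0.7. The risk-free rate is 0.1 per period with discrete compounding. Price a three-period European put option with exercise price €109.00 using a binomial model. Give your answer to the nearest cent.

Risk-neutral probability p = (1 + 0.1 − 0.7)/(1.5 − 0.7) = 0.4000/0.8000 = 0.5000
Terminal stock prices: S_uuu = 455.6, S_uud = 212.6, S_udd = 99.22, S_ddd = 46.3
Terminal payoffs (K − S): max(-346.6, 0) = 0, max(-103.6, 0) = 0, max(9.775, 0) = 9.775, max(62.7, 0) = 62.7
Node uu (S = 303.8): V_uu = 1/1.1·[0.5000·0.0000 + 0.5000·0.0000] = 0.0000
Node ud (S = 141.8): V_ud = 1/1.1·[0.5000·0.0000 + 0.5000·9.7750] = 4.4432
Node dd (S = 66.15): V_dd = 1/1.1·[0.5000·9.7750 + 0.5000·62.6950] = 32.9409
Node u (S = 202.5): V_u = 1/1.1·[0.5000·0.0000 + 0.5000·4.4432] = 2.0196
Node d (S = 94.5): V_d = 1/1.1·[0.5000·4.4432 + 0.5000·32.9409] = 16.9928
Node 0 (S = 135): V_0 = 1/1.1·[0.5000·2.0196 + 0.5000·16.9928] = 8.6420

€8.64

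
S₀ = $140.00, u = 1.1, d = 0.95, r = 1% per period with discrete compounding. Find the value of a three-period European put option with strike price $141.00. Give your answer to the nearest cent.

$5.24

Risk-neutral probability p = (1 + 0.01 − 0.95)/(1.1 − 0.95) = 0.0600/0.1500 = 0.4000
Terminal stock prices: S_uuu = 186.3, S_uud = 160.9, S_udd = 139, S_ddd = 120
Terminal payoffs (K − S): max(-45.34, 0) = 0, max(-19.93, 0) = 0, max(2.015, 0) = 2.015, max(20.97, 0) = 20.97
Node uu (S = 169.4): V_uu = 1/1.01·[0.4000·0.0000 + 0.6000·0.0000] = 0.0000
Node ud (S = 146.3): V_ud = 1/1.01·[0.4000·0.0000 + 0.6000·2.0150] = 1.1970
Node dd (S = 126.3): V_dd = 1/1.01·[0.4000·2.0150 + 0.6000·20.9675] = 13.2540
Node u (S = 154): V_u = 1/1.01·[0.4000·0.0000 + 0.6000·1.1970] = 0.7111
Node d (S = 133): V_d = 1/1.01·[0.4000·1.1970 + 0.6000·13.2540] = 8.3477
Node 0 (S = 140): V_0 = 1/1.01·[0.4000·0.7111 + 0.6000·8.3477] = 5.2407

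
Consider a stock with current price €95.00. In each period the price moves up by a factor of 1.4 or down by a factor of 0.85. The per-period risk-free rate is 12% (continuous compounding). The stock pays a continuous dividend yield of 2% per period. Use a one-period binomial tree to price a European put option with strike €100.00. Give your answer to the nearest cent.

Per-period risk-free factor R = e^0.12 = 1.1275; dividend-adjusted growth = e^(0.12−0.02) = 1.1052.
Risk-neutral probability p = (1.1052 − 0.85)/(1.4 − 0.85) = 0.2552/0.5500 = 0.4639
Terminal stock prices: S_u = 133, S_d = 80.75
Terminal payoffs (K − S): max(-33, 0) = 0, max(19.25, 0) = 19.25
Node 0 (S = 95): V_0 = e^(−0.12)·[0.4639·0.0000 + 0.5361·19.2500] = 9.1521

€9.15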